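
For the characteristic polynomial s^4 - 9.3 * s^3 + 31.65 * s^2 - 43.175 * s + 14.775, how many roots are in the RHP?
s^4 - 9.3*s^3 + 31.65*s^2 - 43.175*s + 14.775 = (s - 3)(s - 0.5)(s^2 - 5.8*s + 9.85). Poles: 0.5, 2.9 + 1.2j, 2.9 - 1.2j, 3. RHP poles (Re>0): 4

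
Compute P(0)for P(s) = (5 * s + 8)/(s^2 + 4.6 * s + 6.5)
DC gain = P(0) = num(0)/den(0) = 8/6.5 = 1.231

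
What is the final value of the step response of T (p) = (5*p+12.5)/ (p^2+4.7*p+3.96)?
FVT: lim_{t→∞} y(t) = lim_{p→0} p*Y(p) where Y(p) = T(p)/p.
= lim_{p→0} T(p) = T(0) = num(0)/den(0) = 12.5/3.96 = 3.157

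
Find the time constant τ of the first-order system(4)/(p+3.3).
First-order system: τ = -1/pole. Pole = -3.3. τ = -1/(-3.3) = 0.303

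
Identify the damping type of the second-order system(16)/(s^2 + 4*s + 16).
Standard form: ωn²/(s²+2ζωn·s+ωn²) gives ωn=4, ζ=0.5.
Underdamped (ζ = 0.5 < 1)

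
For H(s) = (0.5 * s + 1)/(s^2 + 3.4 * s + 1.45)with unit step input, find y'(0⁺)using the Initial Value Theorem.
IVT: y'(0⁺) = lim_{s→∞} s²·Y(s) = lim_{s→∞} s·H(s).
deg(num) = 1, deg(den) = 2, relative degree = 1, so s·H(s) → (leading num)/(leading den) = 0.5/1 = 0.5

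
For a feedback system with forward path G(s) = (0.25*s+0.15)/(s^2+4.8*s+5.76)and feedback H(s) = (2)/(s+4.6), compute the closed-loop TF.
Closed-loop T = G/(1+GH).
Numerator: G_num * H_den = 0.25*s^2 + 1.3*s + 0.69.
Denominator: G_den * H_den + G_num * H_num = (s^3 + 9.4*s^2 + 27.84*s + 26.496) + (0.5*s + 0.3) = s^3 + 9.4*s^2 + 28.34*s + 26.796.
T(s) = (0.25*s^2 + 1.3*s + 0.69)/(s^3 + 9.4*s^2 + 28.34*s + 26.796)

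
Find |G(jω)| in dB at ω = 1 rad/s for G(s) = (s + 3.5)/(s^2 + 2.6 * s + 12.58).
Substitute s = j*1: G(j1) = 0.306198 + 0.0176066j.
|G(j1)| = sqrt(Re² + Im²) = 0.3067.
20*log₁₀(0.3067) = -10.27 dB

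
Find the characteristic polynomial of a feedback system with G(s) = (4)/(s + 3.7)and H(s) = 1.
Characteristic poly = G_den * H_den + G_num * H_num = (s + 3.7) + (4) = s + 7.7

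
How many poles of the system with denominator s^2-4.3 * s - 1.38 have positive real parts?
s^2 - 4.3*s - 1.38 = (s - 4.6)(s + 0.3). Poles: -0.3, 4.6. RHP poles (Re>0): 1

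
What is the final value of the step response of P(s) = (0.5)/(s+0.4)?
FVT: lim_{t→∞} y(t) = lim_{s→0} s*Y(s) where Y(s) = P(s)/s.
= lim_{s→0} P(s) = P(0) = num(0)/den(0) = 0.5/0.4 = 1.25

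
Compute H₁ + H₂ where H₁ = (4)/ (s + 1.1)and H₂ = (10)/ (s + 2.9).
Parallel: H = H₁ + H₂ = (n₁·d₂ + n₂·d₁)/(d₁·d₂).
n₁·d₂ = 4*s + 11.6. n₂·d₁ = 10*s + 11. Sum = 14*s + 22.6. d₁·d₂ = s^2 + 4*s + 3.19.
H(s) = (14*s + 22.6)/(s^2 + 4*s + 3.19)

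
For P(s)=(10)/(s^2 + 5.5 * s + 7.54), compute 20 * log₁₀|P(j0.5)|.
Substitute s = j*0.5: P(j0.5) = 1.20086 - 0.452999j.
|P(j0.5)| = sqrt(Re² + Im²) = 1.283.
20*log₁₀(1.283) = 2.17 dB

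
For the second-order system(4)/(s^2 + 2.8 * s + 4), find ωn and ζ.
Standard form: ωn²/(s²+2ζωn·s+ωn²).
const=4=ωn² → ωn=2, s coeff=2.8=2ζωn → ζ=0.7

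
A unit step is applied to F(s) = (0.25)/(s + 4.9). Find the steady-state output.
FVT: lim_{t→∞} y(t) = lim_{s→0} s*Y(s) where Y(s) = F(s)/s.
= lim_{s→0} F(s) = F(0) = num(0)/den(0) = 0.25/4.9 = 0.05102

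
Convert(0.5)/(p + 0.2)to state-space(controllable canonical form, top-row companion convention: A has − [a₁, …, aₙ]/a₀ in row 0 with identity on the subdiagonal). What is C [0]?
Reachable canonical form: C = numerator coefficients (right-aligned, zero-padded to length n).
num = 0.5, C = [[0.5]].
C[0] = 0.5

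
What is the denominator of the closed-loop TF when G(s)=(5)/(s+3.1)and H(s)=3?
Characteristic poly = G_den * H_den + G_num * H_num = (s + 3.1) + (15) = s + 18.1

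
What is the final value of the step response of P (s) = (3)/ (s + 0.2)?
FVT: lim_{t→∞} y(t) = lim_{s→0} s*Y(s) where Y(s) = P(s)/s.
= lim_{s→0} P(s) = P(0) = num(0)/den(0) = 3/0.2 = 15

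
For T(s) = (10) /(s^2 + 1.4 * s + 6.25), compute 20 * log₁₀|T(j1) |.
Substitute s = j*1: T(j1) = 1.7783 - 0.474215j.
|T(j1)| = sqrt(Re² + Im²) = 1.84.
20*log₁₀(1.84) = 5.30 dB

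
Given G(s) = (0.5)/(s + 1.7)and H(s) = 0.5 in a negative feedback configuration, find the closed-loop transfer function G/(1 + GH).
Closed-loop T = G/(1+GH).
Numerator: G_num * H_den = 0.5.
Denominator: G_den * H_den + G_num * H_num = (s + 1.7) + (0.25) = s + 1.95.
T(s) = (0.5)/(s + 1.95)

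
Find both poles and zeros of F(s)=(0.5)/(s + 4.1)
Set denominator = 0: s + 4.1 = 0 → Poles: -4.1
Numerator is a nonzero constant (0.5) → Zeros: none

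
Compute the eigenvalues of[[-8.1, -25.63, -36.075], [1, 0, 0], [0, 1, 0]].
Eigenvalues solve det(λI - A) = 0.
Characteristic polynomial: λ^3 + 8.1*λ^2 + 25.63*λ + 36.075 = 0.
Factor: (λ + 3.9)(λ^2 + 4.2*λ + 9.25) = 0.
Roots: -2.1 + 2.2j, -2.1 - 2.2j, -3.9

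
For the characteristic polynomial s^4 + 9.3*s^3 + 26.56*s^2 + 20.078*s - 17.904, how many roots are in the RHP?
s^4 + 9.3*s^3 + 26.56*s^2 + 20.078*s - 17.904 = (s - 0.5)(s + 4.8)(s^2 + 5*s + 7.46). Poles: -2.5 + 1.1j, -2.5 - 1.1j, -4.8, 0.5. RHP poles (Re>0): 1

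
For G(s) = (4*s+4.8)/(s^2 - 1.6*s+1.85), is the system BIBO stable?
Denominator: s^2 - 1.6*s + 1.85. Poles: 0.8 + 1.1j, 0.8 - 1.1j. All Re(p)<0: No (unstable)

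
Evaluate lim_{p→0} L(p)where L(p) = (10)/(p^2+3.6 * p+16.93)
DC gain = L(0) = num(0)/den(0) = 10/16.93 = 0.5907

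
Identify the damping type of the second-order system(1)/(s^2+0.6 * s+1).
Standard form: ωn²/(s²+2ζωn·s+ωn²) gives ωn=1, ζ=0.3.
Underdamped (ζ = 0.3 < 1)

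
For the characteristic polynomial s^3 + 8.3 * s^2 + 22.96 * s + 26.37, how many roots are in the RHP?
s^3 + 8.3*s^2 + 22.96*s + 26.37 = (s + 4.5)(s^2 + 3.8*s + 5.86). Poles: -1.9 + 1.5j, -1.9 - 1.5j, -4.5. RHP poles (Re>0): 0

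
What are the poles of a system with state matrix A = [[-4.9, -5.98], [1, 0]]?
Eigenvalues solve det(λI - A) = 0.
Characteristic polynomial: λ^2 + 4.9*λ + 5.98 = 0.
Factor: (λ + 2.3)(λ + 2.6) = 0.
Roots: -2.3, -2.6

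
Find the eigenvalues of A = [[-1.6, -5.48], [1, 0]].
Eigenvalues solve det(λI - A) = 0.
Characteristic polynomial: λ^2 + 1.6*λ + 5.48 = 0.
Roots: -0.8 + 2.2j, -0.8 - 2.2j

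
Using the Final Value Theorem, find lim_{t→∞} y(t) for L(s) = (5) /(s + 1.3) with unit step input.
FVT: lim_{t→∞} y(t) = lim_{s→0} s*Y(s) where Y(s) = L(s)/s.
= lim_{s→0} L(s) = L(0) = num(0)/den(0) = 5/1.3 = 3.846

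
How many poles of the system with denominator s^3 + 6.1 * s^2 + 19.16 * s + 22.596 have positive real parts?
s^3 + 6.1*s^2 + 19.16*s + 22.596 = (s + 2.1)(s^2 + 4*s + 10.76). Poles: -2 + 2.6j, -2 - 2.6j, -2.1. RHP poles (Re>0): 0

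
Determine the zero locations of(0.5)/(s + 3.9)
Numerator is a nonzero constant (0.5) → Zeros: none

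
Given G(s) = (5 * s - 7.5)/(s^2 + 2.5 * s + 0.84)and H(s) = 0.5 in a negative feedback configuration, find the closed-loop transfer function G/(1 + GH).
Closed-loop T = G/(1+GH).
Numerator: G_num * H_den = 5*s - 7.5.
Denominator: G_den * H_den + G_num * H_num = (s^2 + 2.5*s + 0.84) + (2.5*s - 3.75) = s^2 + 5*s - 2.91.
T(s) = (5*s - 7.5)/(s^2 + 5*s - 2.91)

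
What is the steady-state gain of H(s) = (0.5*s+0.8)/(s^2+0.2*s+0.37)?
DC gain = H(0) = num(0)/den(0) = 0.8/0.37 = 2.162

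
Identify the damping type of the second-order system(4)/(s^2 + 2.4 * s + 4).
Standard form: ωn²/(s²+2ζωn·s+ωn²) gives ωn=2, ζ=0.6.
Underdamped (ζ = 0.6 < 1)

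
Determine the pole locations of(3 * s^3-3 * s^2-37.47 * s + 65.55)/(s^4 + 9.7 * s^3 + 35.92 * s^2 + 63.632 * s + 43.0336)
Set denominator = 0: s^4 + 9.7*s^3 + 35.92*s^2 + 63.632*s + 43.0336 = (s + 1.6)(s + 4.1)(s^2 + 4*s + 6.56) = 0 → Poles: -1.6, -2 + 1.6j, -2 - 1.6j, -4.1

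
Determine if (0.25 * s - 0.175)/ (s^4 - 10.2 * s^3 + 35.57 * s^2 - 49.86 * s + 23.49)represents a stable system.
Denominator: s^4 - 10.2*s^3 + 35.57*s^2 - 49.86*s + 23.49 = (s - 1)(s - 2.9)(s - 4.5)(s - 1.8). Poles: 1, 1.8, 2.9, 4.5. All Re(p)<0: No (unstable)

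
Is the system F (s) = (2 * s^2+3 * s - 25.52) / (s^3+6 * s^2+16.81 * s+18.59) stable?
Denominator: s^3 + 6*s^2 + 16.81*s + 18.59 = (s + 2.2)(s^2 + 3.8*s + 8.45). Poles: -1.9 + 2.2j, -1.9 - 2.2j, -2.2. All Re(p)<0: Yes (stable)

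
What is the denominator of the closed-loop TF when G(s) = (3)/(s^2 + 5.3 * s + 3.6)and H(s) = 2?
Characteristic poly = G_den * H_den + G_num * H_num = (s^2 + 5.3*s + 3.6) + (6) = s^2 + 5.3*s + 9.6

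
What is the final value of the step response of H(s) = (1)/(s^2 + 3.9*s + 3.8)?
FVT: lim_{t→∞} y(t) = lim_{s→0} s*Y(s) where Y(s) = H(s)/s.
= lim_{s→0} H(s) = H(0) = num(0)/den(0) = 1/3.8 = 0.2632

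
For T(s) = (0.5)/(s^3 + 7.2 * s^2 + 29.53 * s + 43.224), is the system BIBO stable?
Denominator: s^3 + 7.2*s^2 + 29.53*s + 43.224 = (s + 2.4)(s^2 + 4.8*s + 18.01). Poles: -2.4, -2.4 + 3.5j, -2.4 - 3.5j. All Re(p)<0: Yes (stable)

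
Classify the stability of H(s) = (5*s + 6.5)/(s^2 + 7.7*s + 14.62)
Denominator: s^2 + 7.7*s + 14.62 = (s + 3.4)(s + 4.3). Poles: -3.4, -4.3. Stable (all poles in LHP)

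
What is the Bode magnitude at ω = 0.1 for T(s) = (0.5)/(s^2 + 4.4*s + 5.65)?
Substitute s = j*0.1: T(j0.1) = 0.0881162 - 0.00687431j.
|T(j0.1)| = sqrt(Re² + Im²) = 0.08838.
20*log₁₀(0.08838) = -21.07 dB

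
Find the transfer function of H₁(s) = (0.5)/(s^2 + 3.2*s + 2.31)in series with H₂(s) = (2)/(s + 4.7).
Series: H = H₁ · H₂ = (n₁·n₂)/(d₁·d₂).
Num: n₁·n₂ = 1. Den: d₁·d₂ = s^3 + 7.9*s^2 + 17.35*s + 10.857.
H(s) = (1)/(s^3 + 7.9*s^2 + 17.35*s + 10.857)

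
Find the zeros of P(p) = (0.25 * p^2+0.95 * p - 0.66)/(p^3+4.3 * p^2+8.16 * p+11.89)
Set numerator = 0: 0.25*p^2 + 0.95*p - 0.66 = 0.25*(p + 4.4)(p - 0.6) = 0 → Zeros: -4.4, 0.6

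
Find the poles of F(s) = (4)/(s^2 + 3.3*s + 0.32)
Set denominator = 0: s^2 + 3.3*s + 0.32 = (s + 3.2)(s + 0.1) = 0 → Poles: -0.1, -3.2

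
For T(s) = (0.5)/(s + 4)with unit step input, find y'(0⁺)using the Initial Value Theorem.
IVT: y'(0⁺) = lim_{s→∞} s²·Y(s) = lim_{s→∞} s·T(s).
deg(num) = 0, deg(den) = 1, relative degree = 1, so s·T(s) → (leading num)/(leading den) = 0.5/1 = 0.5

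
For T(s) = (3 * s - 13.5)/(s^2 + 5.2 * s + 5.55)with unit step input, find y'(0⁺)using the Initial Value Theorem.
IVT: y'(0⁺) = lim_{s→∞} s²·Y(s) = lim_{s→∞} s·T(s).
deg(num) = 1, deg(den) = 2, relative degree = 1, so s·T(s) → (leading num)/(leading den) = 3/1 = 3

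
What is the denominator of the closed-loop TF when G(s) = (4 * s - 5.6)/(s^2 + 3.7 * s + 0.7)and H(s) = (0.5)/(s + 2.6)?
Characteristic poly = G_den * H_den + G_num * H_num = (s^3 + 6.3*s^2 + 10.32*s + 1.82) + (2*s - 2.8) = s^3 + 6.3*s^2 + 12.32*s - 0.98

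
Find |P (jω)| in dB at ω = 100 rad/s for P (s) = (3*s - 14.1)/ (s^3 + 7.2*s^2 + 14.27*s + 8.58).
Substitute s = j*100: P(j100) = -0.000297863 - 3.55943e-05j.
|P(j100)| = sqrt(Re² + Im²) = 0.0003.
20*log₁₀(0.0003) = -70.46 dB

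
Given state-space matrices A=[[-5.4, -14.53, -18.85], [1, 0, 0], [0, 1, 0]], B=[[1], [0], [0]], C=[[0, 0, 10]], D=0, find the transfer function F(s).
F(s) = C(sI - A)⁻¹B + D.
Characteristic polynomial det(sI - A) = s^3 + 5.4*s^2 + 14.53*s + 18.85.
Numerator from C·adj(sI-A)·B + D·det(sI-A) = 10.
F(s) = (10)/(s^3 + 5.4*s^2 + 14.53*s + 18.85)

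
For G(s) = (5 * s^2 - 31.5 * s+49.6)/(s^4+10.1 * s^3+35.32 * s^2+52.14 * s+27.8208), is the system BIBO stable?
Denominator: s^4 + 10.1*s^3 + 35.32*s^2 + 52.14*s + 27.8208 = (s + 4.6)(s + 1.6)(s + 1.8)(s + 2.1). Poles: -1.6, -1.8, -2.1, -4.6. All Re(p)<0: Yes (stable)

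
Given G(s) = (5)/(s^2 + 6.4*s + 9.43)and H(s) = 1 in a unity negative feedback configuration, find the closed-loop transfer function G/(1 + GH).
Closed-loop T = G/(1+GH).
Numerator: G_num * H_den = 5.
Denominator: G_den * H_den + G_num * H_num = (s^2 + 6.4*s + 9.43) + (5) = s^2 + 6.4*s + 14.43.
T(s) = (5)/(s^2 + 6.4*s + 14.43)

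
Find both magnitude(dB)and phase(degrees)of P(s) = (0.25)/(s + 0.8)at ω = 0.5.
Substitute s = j*0.5: P(j0.5) = 0.224719 - 0.140449j.
|P| = 20*log₁₀(sqrt(Re²+Im²)) = -11.54 dB.
∠P = atan2(Im, Re) = -32.01°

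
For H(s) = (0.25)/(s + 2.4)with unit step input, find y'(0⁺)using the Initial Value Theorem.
IVT: y'(0⁺) = lim_{s→∞} s²·Y(s) = lim_{s→∞} s·H(s).
deg(num) = 0, deg(den) = 1, relative degree = 1, so s·H(s) → (leading num)/(leading den) = 0.25/1 = 0.25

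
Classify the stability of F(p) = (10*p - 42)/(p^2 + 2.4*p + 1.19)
Denominator: p^2 + 2.4*p + 1.19 = (p + 0.7)(p + 1.7). Poles: -0.7, -1.7. Stable (all poles in LHP)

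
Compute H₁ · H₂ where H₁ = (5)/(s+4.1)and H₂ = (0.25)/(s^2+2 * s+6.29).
Series: H = H₁ · H₂ = (n₁·n₂)/(d₁·d₂).
Num: n₁·n₂ = 1.25. Den: d₁·d₂ = s^3 + 6.1*s^2 + 14.49*s + 25.789.
H(s) = (1.25)/(s^3 + 6.1*s^2 + 14.49*s + 25.789)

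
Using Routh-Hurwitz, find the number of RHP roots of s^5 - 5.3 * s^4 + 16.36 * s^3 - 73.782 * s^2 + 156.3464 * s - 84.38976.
Routh array:
s^5: [1, 16.36, 156.3464]; s^4: [-5.3, -73.782, -84.38976]; s^3: [2.43887, 140.424]; s^2: [231.379, -84.38976]; s^1: [141.313]; s^0: [-84.38976]
First column: [1, -5.3, 2.43887, 231.379, 141.313, -84.38976]. Sign changes = RHP roots = 3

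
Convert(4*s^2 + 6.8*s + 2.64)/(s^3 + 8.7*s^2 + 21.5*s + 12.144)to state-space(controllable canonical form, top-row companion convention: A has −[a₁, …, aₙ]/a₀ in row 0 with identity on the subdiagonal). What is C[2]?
Reachable canonical form: C = numerator coefficients (right-aligned, zero-padded to length n).
num = 4*s^2 + 6.8*s + 2.64, C = [[4, 6.8, 2.64]].
C[2] = 2.64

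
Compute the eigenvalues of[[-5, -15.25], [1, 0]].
Eigenvalues solve det(λI - A) = 0.
Characteristic polynomial: λ^2 + 5*λ + 15.25 = 0.
Roots: -2.5 + 3j, -2.5 - 3j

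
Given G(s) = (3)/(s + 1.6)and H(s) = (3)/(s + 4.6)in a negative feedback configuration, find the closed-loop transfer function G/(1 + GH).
Closed-loop T = G/(1+GH).
Numerator: G_num * H_den = 3*s + 13.8.
Denominator: G_den * H_den + G_num * H_num = (s^2 + 6.2*s + 7.36) + (9) = s^2 + 6.2*s + 16.36.
T(s) = (3*s + 13.8)/(s^2 + 6.2*s + 16.36)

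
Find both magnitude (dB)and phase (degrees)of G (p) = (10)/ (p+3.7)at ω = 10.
Substitute p = j*10: G(j10) = 0.325446 - 0.879585j.
|G| = 20*log₁₀(sqrt(Re²+Im²)) = -0.56 dB.
∠G = atan2(Im, Re) = -69.70°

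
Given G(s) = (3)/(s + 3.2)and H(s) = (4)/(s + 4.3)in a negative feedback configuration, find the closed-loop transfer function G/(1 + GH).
Closed-loop T = G/(1+GH).
Numerator: G_num * H_den = 3*s + 12.9.
Denominator: G_den * H_den + G_num * H_num = (s^2 + 7.5*s + 13.76) + (12) = s^2 + 7.5*s + 25.76.
T(s) = (3*s + 12.9)/(s^2 + 7.5*s + 25.76)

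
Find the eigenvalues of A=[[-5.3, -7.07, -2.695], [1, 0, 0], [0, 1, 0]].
Eigenvalues solve det(λI - A) = 0.
Characteristic polynomial: λ^3 + 5.3*λ^2 + 7.07*λ + 2.695 = 0.
Factor: (λ + 1.1)(λ + 3.5)(λ + 0.7) = 0.
Roots: -0.7, -1.1, -3.5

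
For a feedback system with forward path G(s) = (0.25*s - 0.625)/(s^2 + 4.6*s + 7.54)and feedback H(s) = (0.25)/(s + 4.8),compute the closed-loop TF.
Closed-loop T = G/(1+GH).
Numerator: G_num * H_den = 0.25*s^2 + 0.575*s - 3.
Denominator: G_den * H_den + G_num * H_num = (s^3 + 9.4*s^2 + 29.62*s + 36.192) + (0.0625*s - 0.15625) = s^3 + 9.4*s^2 + 29.6825*s + 36.03575.
T(s) = (0.25*s^2 + 0.575*s - 3)/(s^3 + 9.4*s^2 + 29.6825*s + 36.03575)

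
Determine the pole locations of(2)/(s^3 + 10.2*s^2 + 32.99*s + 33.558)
Set denominator = 0: s^3 + 10.2*s^2 + 32.99*s + 33.558 = (s + 2.1)(s + 4.7)(s + 3.4) = 0 → Poles: -2.1, -3.4, -4.7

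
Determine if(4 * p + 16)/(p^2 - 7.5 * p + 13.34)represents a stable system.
Denominator: p^2 - 7.5*p + 13.34 = (p - 4.6)(p - 2.9). Poles: 2.9, 4.6. All Re(p)<0: No (unstable)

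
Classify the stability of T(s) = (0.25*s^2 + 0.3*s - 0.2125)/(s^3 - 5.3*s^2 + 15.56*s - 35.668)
Denominator: s^3 - 5.3*s^2 + 15.56*s - 35.668 = (s - 3.7)(s^2 - 1.6*s + 9.64). Poles: 0.8 + 3j, 0.8 - 3j, 3.7. Unstable (3 pole(s) in RHP)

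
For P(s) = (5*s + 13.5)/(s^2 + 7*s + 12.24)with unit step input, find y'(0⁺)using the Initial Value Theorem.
IVT: y'(0⁺) = lim_{s→∞} s²·Y(s) = lim_{s→∞} s·P(s).
deg(num) = 1, deg(den) = 2, relative degree = 1, so s·P(s) → (leading num)/(leading den) = 5/1 = 5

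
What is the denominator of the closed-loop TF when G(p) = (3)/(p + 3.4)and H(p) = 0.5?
Characteristic poly = G_den * H_den + G_num * H_num = (p + 3.4) + (1.5) = p + 4.9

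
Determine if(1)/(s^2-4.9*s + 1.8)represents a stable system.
Denominator: s^2 - 4.9*s + 1.8 = (s - 4.5)(s - 0.4). Poles: 0.4, 4.5. All Re(p)<0: No (unstable)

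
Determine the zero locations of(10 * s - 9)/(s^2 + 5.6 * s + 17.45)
Set numerator = 0: 10*s - 9 = 0 → Zeros: 0.9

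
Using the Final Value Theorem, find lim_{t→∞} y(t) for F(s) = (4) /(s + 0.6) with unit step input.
FVT: lim_{t→∞} y(t) = lim_{s→0} s*Y(s) where Y(s) = F(s)/s.
= lim_{s→0} F(s) = F(0) = num(0)/den(0) = 4/0.6 = 6.667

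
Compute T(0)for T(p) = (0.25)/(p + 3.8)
DC gain = T(0) = num(0)/den(0) = 0.25/3.8 = 0.06579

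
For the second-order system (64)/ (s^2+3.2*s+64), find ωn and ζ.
Standard form: ωn²/(s²+2ζωn·s+ωn²).
const=64=ωn² → ωn=8, s coeff=3.2=2ζωn → ζ=0.2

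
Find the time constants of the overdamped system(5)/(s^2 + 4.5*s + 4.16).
Overdamped: real poles at -1.3, -3.2. τ = -1/pole → τ₁ = 0.7692, τ₂ = 0.3125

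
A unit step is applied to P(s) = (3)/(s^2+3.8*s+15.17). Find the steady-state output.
FVT: lim_{t→∞} y(t) = lim_{s→0} s*Y(s) where Y(s) = P(s)/s.
= lim_{s→0} P(s) = P(0) = num(0)/den(0) = 3/15.17 = 0.1978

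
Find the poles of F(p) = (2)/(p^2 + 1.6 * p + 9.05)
Set denominator = 0: p^2 + 1.6*p + 9.05 = 0 → Poles: -0.8 + 2.9j, -0.8 - 2.9j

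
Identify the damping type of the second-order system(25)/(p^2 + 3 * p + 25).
Standard form: ωn²/(p²+2ζωn·p+ωn²) gives ωn=5, ζ=0.3.
Underdamped (ζ = 0.3 < 1)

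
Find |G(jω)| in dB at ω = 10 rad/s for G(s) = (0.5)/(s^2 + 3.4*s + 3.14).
Substitute s = j*10: G(j10) = -0.00459581 - 0.00161323j.
|G(j10)| = sqrt(Re² + Im²) = 0.004871.
20*log₁₀(0.004871) = -46.25 dB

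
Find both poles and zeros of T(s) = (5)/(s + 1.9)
Set denominator = 0: s + 1.9 = 0 → Poles: -1.9
Numerator is a nonzero constant (5) → Zeros: none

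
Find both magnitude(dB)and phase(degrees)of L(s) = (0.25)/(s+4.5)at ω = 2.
Substitute s = j*2: L(j2) = 0.0463918 - 0.0206186j.
|L| = 20*log₁₀(sqrt(Re²+Im²)) = -25.89 dB.
∠L = atan2(Im, Re) = -23.96°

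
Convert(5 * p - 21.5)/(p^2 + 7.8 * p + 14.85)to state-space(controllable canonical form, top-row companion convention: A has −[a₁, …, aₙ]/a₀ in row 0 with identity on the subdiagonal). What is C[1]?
Reachable canonical form: C = numerator coefficients (right-aligned, zero-padded to length n).
num = 5*p - 21.5, C = [[5, -21.5]].
C[1] = -21.5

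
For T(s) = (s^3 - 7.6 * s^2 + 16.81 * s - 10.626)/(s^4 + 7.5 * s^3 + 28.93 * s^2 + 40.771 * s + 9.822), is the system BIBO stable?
Denominator: s^4 + 7.5*s^3 + 28.93*s^2 + 40.771*s + 9.822 = (s + 0.3)(s + 2)(s^2 + 5.2*s + 16.37). Poles: -0.3, -2, -2.6 + 3.1j, -2.6 - 3.1j. All Re(p)<0: Yes (stable)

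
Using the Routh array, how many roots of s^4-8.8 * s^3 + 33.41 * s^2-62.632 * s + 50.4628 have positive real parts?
Routh array:
s^4: [1, 33.41, 50.4628]; s^3: [-8.8, -62.632]; s^2: [26.2927, 50.4628]; s^1: [-45.7424]; s^0: [50.4628]
First column: [1, -8.8, 26.2927, -45.7424, 50.4628]. Sign changes = RHP roots = 4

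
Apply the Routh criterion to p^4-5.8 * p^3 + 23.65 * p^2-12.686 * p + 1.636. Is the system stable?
Routh array:
p^4: [1, 23.65, 1.636]; p^3: [-5.8, -12.686]; p^2: [21.4628, 1.636]; p^1: [-12.2439]; p^0: [1.636]
First column: [1, -5.8, 21.4628, -12.2439, 1.636]. Sign changes = 4.
No, unstable (4 RHP root(s))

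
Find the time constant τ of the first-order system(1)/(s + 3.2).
First-order system: τ = -1/pole. Pole = -3.2. τ = -1/(-3.2) = 0.3125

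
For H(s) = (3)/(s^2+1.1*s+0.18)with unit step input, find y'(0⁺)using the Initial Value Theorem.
IVT: y'(0⁺) = lim_{s→∞} s²·Y(s) = lim_{s→∞} s·H(s).
deg(num) = 0, deg(den) = 2, relative degree = 2 ≥ 2, so s·H(s) → 0. Initial slope = 0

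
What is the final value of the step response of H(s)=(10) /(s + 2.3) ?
FVT: lim_{t→∞} y(t) = lim_{s→0} s*Y(s) where Y(s) = H(s)/s.
= lim_{s→0} H(s) = H(0) = num(0)/den(0) = 10/2.3 = 4.348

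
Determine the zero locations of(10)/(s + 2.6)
Numerator is a nonzero constant (10) → Zeros: none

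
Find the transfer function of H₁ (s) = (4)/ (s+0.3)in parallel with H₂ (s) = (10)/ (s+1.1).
Parallel: H = H₁ + H₂ = (n₁·d₂ + n₂·d₁)/(d₁·d₂).
n₁·d₂ = 4*s + 4.4. n₂·d₁ = 10*s + 3. Sum = 14*s + 7.4. d₁·d₂ = s^2 + 1.4*s + 0.33.
H(s) = (14*s + 7.4)/(s^2 + 1.4*s + 0.33)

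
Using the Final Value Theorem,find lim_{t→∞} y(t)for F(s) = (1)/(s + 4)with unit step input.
FVT: lim_{t→∞} y(t) = lim_{s→0} s*Y(s) where Y(s) = F(s)/s.
= lim_{s→0} F(s) = F(0) = num(0)/den(0) = 1/4 = 0.25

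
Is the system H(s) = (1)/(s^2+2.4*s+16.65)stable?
Denominator: s^2 + 2.4*s + 16.65. Poles: -1.2 + 3.9j, -1.2 - 3.9j. All Re(p)<0: Yes (stable)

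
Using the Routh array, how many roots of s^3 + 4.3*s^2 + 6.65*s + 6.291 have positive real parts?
Routh array:
s^3: [1, 6.65]; s^2: [4.3, 6.291]; s^1: [5.18698]; s^0: [6.291]
First column: [1, 4.3, 5.18698, 6.291]. Sign changes = RHP roots = 0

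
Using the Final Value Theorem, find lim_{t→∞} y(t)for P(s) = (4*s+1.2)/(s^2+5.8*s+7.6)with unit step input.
FVT: lim_{t→∞} y(t) = lim_{s→0} s*Y(s) where Y(s) = P(s)/s.
= lim_{s→0} P(s) = P(0) = num(0)/den(0) = 1.2/7.6 = 0.1579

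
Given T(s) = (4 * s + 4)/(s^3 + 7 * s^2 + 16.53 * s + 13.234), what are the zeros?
Set numerator = 0: 4*s + 4 = 0 → Zeros: -1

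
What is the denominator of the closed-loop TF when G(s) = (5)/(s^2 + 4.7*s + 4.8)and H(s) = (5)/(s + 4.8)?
Characteristic poly = G_den * H_den + G_num * H_num = (s^3 + 9.5*s^2 + 27.36*s + 23.04) + (25) = s^3 + 9.5*s^2 + 27.36*s + 48.04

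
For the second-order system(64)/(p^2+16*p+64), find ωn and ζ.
Standard form: ωn²/(p²+2ζωn·p+ωn²).
const=64=ωn² → ωn=8, p coeff=16=2ζωn → ζ=1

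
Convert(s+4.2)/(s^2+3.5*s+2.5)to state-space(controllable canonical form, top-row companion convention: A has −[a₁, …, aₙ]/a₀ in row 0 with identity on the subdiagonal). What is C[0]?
Reachable canonical form: C = numerator coefficients (right-aligned, zero-padded to length n).
num = s + 4.2, C = [[1, 4.2]].
C[0] = 1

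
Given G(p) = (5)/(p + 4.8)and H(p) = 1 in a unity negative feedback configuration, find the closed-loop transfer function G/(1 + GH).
Closed-loop T = G/(1+GH).
Numerator: G_num * H_den = 5.
Denominator: G_den * H_den + G_num * H_num = (p + 4.8) + (5) = p + 9.8.
T(p) = (5)/(p + 9.8)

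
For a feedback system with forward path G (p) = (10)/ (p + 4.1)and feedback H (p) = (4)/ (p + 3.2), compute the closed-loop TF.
Closed-loop T = G/(1+GH).
Numerator: G_num * H_den = 10*p + 32.
Denominator: G_den * H_den + G_num * H_num = (p^2 + 7.3*p + 13.12) + (40) = p^2 + 7.3*p + 53.12.
T(p) = (10*p + 32)/(p^2 + 7.3*p + 53.12)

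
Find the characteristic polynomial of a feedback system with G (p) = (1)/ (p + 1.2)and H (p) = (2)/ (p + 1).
Characteristic poly = G_den * H_den + G_num * H_num = (p^2 + 2.2*p + 1.2) + (2) = p^2 + 2.2*p + 3.2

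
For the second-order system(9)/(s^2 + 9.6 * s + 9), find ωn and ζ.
Standard form: ωn²/(s²+2ζωn·s+ωn²).
const=9=ωn² → ωn=3, s coeff=9.6=2ζωn → ζ=1.6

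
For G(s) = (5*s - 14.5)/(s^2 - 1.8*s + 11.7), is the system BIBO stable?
Denominator: s^2 - 1.8*s + 11.7. Poles: 0.9 + 3.3j, 0.9 - 3.3j. All Re(p)<0: No (unstable)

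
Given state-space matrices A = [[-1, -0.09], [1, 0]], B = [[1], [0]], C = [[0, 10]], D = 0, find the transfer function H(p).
H(p) = C(pI - A)⁻¹B + D.
Characteristic polynomial det(pI - A) = p^2 + p + 0.09.
Numerator from C·adj(pI-A)·B + D·det(pI-A) = 10.
H(p) = (10)/(p^2 + p + 0.09)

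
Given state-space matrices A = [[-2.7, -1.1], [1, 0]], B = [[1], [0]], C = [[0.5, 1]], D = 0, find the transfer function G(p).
G(p) = C(pI - A)⁻¹B + D.
Characteristic polynomial det(pI - A) = p^2 + 2.7*p + 1.1.
Numerator from C·adj(pI-A)·B + D·det(pI-A) = 0.5*p + 1.
G(p) = (0.5*p + 1)/(p^2 + 2.7*p + 1.1)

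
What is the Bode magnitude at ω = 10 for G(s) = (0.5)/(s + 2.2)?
Substitute s = j*10: G(j10) = 0.0104922 - 0.0476917j.
|G(j10)| = sqrt(Re² + Im²) = 0.04883.
20*log₁₀(0.04883) = -26.23 dB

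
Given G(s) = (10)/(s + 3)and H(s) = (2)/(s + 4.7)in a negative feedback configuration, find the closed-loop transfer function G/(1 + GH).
Closed-loop T = G/(1+GH).
Numerator: G_num * H_den = 10*s + 47.
Denominator: G_den * H_den + G_num * H_num = (s^2 + 7.7*s + 14.1) + (20) = s^2 + 7.7*s + 34.1.
T(s) = (10*s + 47)/(s^2 + 7.7*s + 34.1)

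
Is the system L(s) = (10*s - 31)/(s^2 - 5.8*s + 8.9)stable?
Denominator: s^2 - 5.8*s + 8.9. Poles: 2.9 + 0.7j, 2.9 - 0.7j. All Re(p)<0: No (unstable)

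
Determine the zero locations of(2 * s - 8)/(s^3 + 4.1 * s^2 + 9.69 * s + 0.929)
Set numerator = 0: 2*s - 8 = 0 → Zeros: 4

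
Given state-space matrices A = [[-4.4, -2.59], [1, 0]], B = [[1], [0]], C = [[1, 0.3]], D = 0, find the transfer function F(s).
F(s) = C(sI - A)⁻¹B + D.
Characteristic polynomial det(sI - A) = s^2 + 4.4*s + 2.59.
Numerator from C·adj(sI-A)·B + D·det(sI-A) = s + 0.3.
F(s) = (s + 0.3)/(s^2 + 4.4*s + 2.59)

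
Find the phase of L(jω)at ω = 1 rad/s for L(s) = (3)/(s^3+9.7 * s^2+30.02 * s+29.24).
Substitute s = j*1: L(j1) = 0.0478933 - 0.0711291j.
∠L(j1) = atan2(Im, Re) = atan2(-0.0711291, 0.0478933) = -56.05°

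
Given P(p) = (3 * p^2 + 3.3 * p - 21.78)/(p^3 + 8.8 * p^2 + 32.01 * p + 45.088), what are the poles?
Set denominator = 0: p^3 + 8.8*p^2 + 32.01*p + 45.088 = (p + 3.2)(p^2 + 5.6*p + 14.09) = 0 → Poles: -2.8 + 2.5j, -2.8 - 2.5j, -3.2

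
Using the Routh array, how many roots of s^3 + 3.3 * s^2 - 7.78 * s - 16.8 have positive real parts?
Routh array:
s^3: [1, -7.78]; s^2: [3.3, -16.8]; s^1: [-2.68909]; s^0: [-16.8]
First column: [1, 3.3, -2.68909, -16.8]. Sign changes = RHP roots = 1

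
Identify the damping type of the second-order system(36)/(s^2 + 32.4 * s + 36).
Standard form: ωn²/(s²+2ζωn·s+ωn²) gives ωn=6, ζ=2.7.
Overdamped (ζ = 2.7 > 1)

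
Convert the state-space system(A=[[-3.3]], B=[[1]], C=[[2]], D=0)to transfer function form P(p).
P(p) = C(pI - A)⁻¹B + D.
Characteristic polynomial det(pI - A) = p + 3.3.
Numerator from C·adj(pI-A)·B + D·det(pI-A) = 2.
P(p) = (2)/(p + 3.3)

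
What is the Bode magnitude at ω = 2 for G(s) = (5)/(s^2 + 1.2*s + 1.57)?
Substitute s = j*2: G(j2) = -1.04159 - 1.02873j.
|G(j2)| = sqrt(Re² + Im²) = 1.464.
20*log₁₀(1.464) = 3.31 dB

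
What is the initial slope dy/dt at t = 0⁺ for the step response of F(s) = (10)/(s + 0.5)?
IVT: y'(0⁺) = lim_{s→∞} s²·Y(s) = lim_{s→∞} s·F(s).
deg(num) = 0, deg(den) = 1, relative degree = 1, so s·F(s) → (leading num)/(leading den) = 10/1 = 10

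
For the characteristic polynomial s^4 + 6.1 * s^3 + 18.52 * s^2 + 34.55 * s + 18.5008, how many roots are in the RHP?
s^4 + 6.1*s^3 + 18.52*s^2 + 34.55*s + 18.5008 = (s + 3.1)(s + 0.8)(s^2 + 2.2*s + 7.46). Poles: -0.8, -1.1 + 2.5j, -1.1 - 2.5j, -3.1. RHP poles (Re>0): 0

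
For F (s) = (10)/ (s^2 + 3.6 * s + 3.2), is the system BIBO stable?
Denominator: s^2 + 3.6*s + 3.2 = (s + 2)(s + 1.6). Poles: -1.6, -2. All Re(p)<0: Yes (stable)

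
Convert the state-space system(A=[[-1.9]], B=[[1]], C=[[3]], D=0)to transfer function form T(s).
T(s) = C(sI - A)⁻¹B + D.
Characteristic polynomial det(sI - A) = s + 1.9.
Numerator from C·adj(sI-A)·B + D·det(sI-A) = 3.
T(s) = (3)/(s + 1.9)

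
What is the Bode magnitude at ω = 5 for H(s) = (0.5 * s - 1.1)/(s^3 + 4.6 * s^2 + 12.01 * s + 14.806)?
Substitute s = j*5: H(j5) = -0.00365858 - 0.0225799j.
|H(j5)| = sqrt(Re² + Im²) = 0.02287.
20*log₁₀(0.02287) = -32.81 dB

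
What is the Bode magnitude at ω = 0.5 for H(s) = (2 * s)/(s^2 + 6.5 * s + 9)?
Substitute s = j*0.5: H(j0.5) = 0.0373027 + 0.10043j.
|H(j0.5)| = sqrt(Re² + Im²) = 0.1071.
20*log₁₀(0.1071) = -19.40 dB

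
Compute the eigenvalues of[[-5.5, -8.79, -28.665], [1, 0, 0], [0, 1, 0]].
Eigenvalues solve det(λI - A) = 0.
Characteristic polynomial: λ^3 + 5.5*λ^2 + 8.79*λ + 28.665 = 0.
Factor: (λ + 4.9)(λ^2 + 0.6*λ + 5.85) = 0.
Roots: -0.3 + 2.4j, -0.3 - 2.4j, -4.9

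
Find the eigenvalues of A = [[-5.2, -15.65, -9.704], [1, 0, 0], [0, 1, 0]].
Eigenvalues solve det(λI - A) = 0.
Characteristic polynomial: λ^3 + 5.2*λ^2 + 15.65*λ + 9.704 = 0.
Factor: (λ + 0.8)(λ^2 + 4.4*λ + 12.13) = 0.
Roots: -0.8, -2.2 + 2.7j, -2.2 - 2.7j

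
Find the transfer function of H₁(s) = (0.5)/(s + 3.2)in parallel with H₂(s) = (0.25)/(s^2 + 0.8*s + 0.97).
Parallel: H = H₁ + H₂ = (n₁·d₂ + n₂·d₁)/(d₁·d₂).
n₁·d₂ = 0.5*s^2 + 0.4*s + 0.485. n₂·d₁ = 0.25*s + 0.8. Sum = 0.5*s^2 + 0.65*s + 1.285. d₁·d₂ = s^3 + 4*s^2 + 3.53*s + 3.104.
H(s) = (0.5*s^2 + 0.65*s + 1.285)/(s^3 + 4*s^2 + 3.53*s + 3.104)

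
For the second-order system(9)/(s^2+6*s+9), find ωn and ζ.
Standard form: ωn²/(s²+2ζωn·s+ωn²).
const=9=ωn² → ωn=3, s coeff=6=2ζωn → ζ=1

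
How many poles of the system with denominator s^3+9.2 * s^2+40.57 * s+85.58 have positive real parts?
s^3 + 9.2*s^2 + 40.57*s + 85.58 = (s + 4.4)(s^2 + 4.8*s + 19.45). Poles: -2.4 + 3.7j, -2.4 - 3.7j, -4.4. RHP poles (Re>0): 0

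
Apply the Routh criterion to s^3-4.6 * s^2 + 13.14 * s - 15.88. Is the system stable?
Routh array:
s^3: [1, 13.14]; s^2: [-4.6, -15.88]; s^1: [9.68783]; s^0: [-15.88]
First column: [1, -4.6, 9.68783, -15.88]. Sign changes = 3.
No, unstable (3 RHP root(s))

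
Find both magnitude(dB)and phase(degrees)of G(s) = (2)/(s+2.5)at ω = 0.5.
Substitute s = j*0.5: G(j0.5) = 0.769231 - 0.153846j.
|G| = 20*log₁₀(sqrt(Re²+Im²)) = -2.11 dB.
∠G = atan2(Im, Re) = -11.31°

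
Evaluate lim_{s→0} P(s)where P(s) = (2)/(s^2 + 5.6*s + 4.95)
DC gain = P(0) = num(0)/den(0) = 2/4.95 = 0.404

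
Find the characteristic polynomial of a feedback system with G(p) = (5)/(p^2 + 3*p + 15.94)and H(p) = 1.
Characteristic poly = G_den * H_den + G_num * H_num = (p^2 + 3*p + 15.94) + (5) = p^2 + 3*p + 20.94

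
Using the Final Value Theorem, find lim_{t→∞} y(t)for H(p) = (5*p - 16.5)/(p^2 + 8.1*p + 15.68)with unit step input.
FVT: lim_{t→∞} y(t) = lim_{p→0} p*Y(p) where Y(p) = H(p)/p.
= lim_{p→0} H(p) = H(0) = num(0)/den(0) = -16.5/15.68 = -1.052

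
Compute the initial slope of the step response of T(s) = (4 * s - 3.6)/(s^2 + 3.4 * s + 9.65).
IVT: y'(0⁺) = lim_{s→∞} s²·Y(s) = lim_{s→∞} s·T(s).
deg(num) = 1, deg(den) = 2, relative degree = 1, so s·T(s) → (leading num)/(leading den) = 4/1 = 4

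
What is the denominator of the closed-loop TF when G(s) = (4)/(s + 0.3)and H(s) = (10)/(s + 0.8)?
Characteristic poly = G_den * H_den + G_num * H_num = (s^2 + 1.1*s + 0.24) + (40) = s^2 + 1.1*s + 40.24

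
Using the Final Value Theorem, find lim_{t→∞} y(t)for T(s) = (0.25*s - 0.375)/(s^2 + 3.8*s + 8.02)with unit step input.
FVT: lim_{t→∞} y(t) = lim_{s→0} s*Y(s) where Y(s) = T(s)/s.
= lim_{s→0} T(s) = T(0) = num(0)/den(0) = -0.375/8.02 = -0.04676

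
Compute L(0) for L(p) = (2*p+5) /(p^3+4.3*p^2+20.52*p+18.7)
DC gain = L(0) = num(0)/den(0) = 5/18.7 = 0.2674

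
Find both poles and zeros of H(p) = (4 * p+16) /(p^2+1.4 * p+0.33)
Set denominator = 0: p^2 + 1.4*p + 0.33 = (p + 1.1)(p + 0.3) = 0 → Poles: -0.3, -1.1
Set numerator = 0: 4*p + 16 = 0 → Zeros: -4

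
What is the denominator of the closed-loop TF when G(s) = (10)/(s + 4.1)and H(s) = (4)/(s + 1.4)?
Characteristic poly = G_den * H_den + G_num * H_num = (s^2 + 5.5*s + 5.74) + (40) = s^2 + 5.5*s + 45.74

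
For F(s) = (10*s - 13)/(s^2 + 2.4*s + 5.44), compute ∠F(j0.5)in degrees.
Substitute s = j*0.5: F(j0.5) = -2.16626 + 1.46426j.
∠F(j0.5) = atan2(Im, Re) = atan2(1.46426, -2.16626) = 145.94°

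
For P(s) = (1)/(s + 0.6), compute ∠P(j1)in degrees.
Substitute s = j*1: P(j1) = 0.441176 - 0.735294j.
∠P(j1) = atan2(Im, Re) = atan2(-0.735294, 0.441176) = -59.04°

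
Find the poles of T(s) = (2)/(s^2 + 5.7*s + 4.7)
Set denominator = 0: s^2 + 5.7*s + 4.7 = (s + 1)(s + 4.7) = 0 → Poles: -1, -4.7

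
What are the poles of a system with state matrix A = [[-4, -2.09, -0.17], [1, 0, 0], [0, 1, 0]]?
Eigenvalues solve det(λI - A) = 0.
Characteristic polynomial: λ^3 + 4*λ^2 + 2.09*λ + 0.17 = 0.
Factor: (λ + 0.5)(λ + 3.4)(λ + 0.1) = 0.
Roots: -0.1, -0.5, -3.4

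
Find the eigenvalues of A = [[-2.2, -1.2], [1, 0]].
Eigenvalues solve det(λI - A) = 0.
Characteristic polynomial: λ^2 + 2.2*λ + 1.2 = 0.
Factor: (λ + 1)(λ + 1.2) = 0.
Roots: -1, -1.2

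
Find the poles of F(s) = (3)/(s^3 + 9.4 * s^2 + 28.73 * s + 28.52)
Set denominator = 0: s^3 + 9.4*s^2 + 28.73*s + 28.52 = (s + 4)(s + 3.1)(s + 2.3) = 0 → Poles: -2.3, -3.1, -4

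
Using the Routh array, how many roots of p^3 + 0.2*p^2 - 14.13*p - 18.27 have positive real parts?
Routh array:
p^3: [1, -14.13]; p^2: [0.2, -18.27]; p^1: [77.22]; p^0: [-18.27]
First column: [1, 0.2, 77.22, -18.27]. Sign changes = RHP roots = 1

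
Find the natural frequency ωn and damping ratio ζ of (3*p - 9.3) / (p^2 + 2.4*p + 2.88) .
Underdamped: complex pole -1.2 + 1.2j. ωn = |pole| = 1.697, ζ = -Re(pole)/ωn = 0.7071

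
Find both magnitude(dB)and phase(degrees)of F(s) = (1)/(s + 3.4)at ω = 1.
Substitute s = j*1: F(j1) = 0.270701 - 0.0796178j.
|F| = 20*log₁₀(sqrt(Re²+Im²)) = -10.99 dB.
∠F = atan2(Im, Re) = -16.39°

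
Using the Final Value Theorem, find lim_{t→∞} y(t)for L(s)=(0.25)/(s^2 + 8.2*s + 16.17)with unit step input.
FVT: lim_{t→∞} y(t) = lim_{s→0} s*Y(s) where Y(s) = L(s)/s.
= lim_{s→0} L(s) = L(0) = num(0)/den(0) = 0.25/16.17 = 0.01546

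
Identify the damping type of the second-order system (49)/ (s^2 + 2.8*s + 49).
Standard form: ωn²/(s²+2ζωn·s+ωn²) gives ωn=7, ζ=0.2.
Underdamped (ζ = 0.2 < 1)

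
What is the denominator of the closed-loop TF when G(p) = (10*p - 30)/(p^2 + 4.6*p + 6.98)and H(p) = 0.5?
Characteristic poly = G_den * H_den + G_num * H_num = (p^2 + 4.6*p + 6.98) + (5*p - 15) = p^2 + 9.6*p - 8.02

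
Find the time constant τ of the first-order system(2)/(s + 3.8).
First-order system: τ = -1/pole. Pole = -3.8. τ = -1/(-3.8) = 0.2632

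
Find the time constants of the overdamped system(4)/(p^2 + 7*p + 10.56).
Overdamped: real poles at -2.2, -4.8. τ = -1/pole → τ₁ = 0.4545, τ₂ = 0.2083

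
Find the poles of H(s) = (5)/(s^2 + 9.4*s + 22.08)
Set denominator = 0: s^2 + 9.4*s + 22.08 = (s + 4.8)(s + 4.6) = 0 → Poles: -4.6, -4.8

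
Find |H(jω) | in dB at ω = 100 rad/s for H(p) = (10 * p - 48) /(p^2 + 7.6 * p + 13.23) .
Substitute p = j*100: H(j100) = 0.012355 - 0.0991923j.
|H(j100)| = sqrt(Re² + Im²) = 0.09996.
20*log₁₀(0.09996) = -20.00 dB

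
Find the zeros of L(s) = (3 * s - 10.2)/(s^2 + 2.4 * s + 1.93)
Set numerator = 0: 3*s - 10.2 = 0 → Zeros: 3.4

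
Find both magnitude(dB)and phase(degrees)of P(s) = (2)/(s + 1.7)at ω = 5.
Substitute s = j*5: P(j5) = 0.121907 - 0.358551j.
|P| = 20*log₁₀(sqrt(Re²+Im²)) = -8.43 dB.
∠P = atan2(Im, Re) = -71.22°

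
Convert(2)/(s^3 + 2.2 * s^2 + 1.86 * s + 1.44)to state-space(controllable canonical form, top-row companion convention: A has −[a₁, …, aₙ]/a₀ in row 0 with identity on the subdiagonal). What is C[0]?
Reachable canonical form: C = numerator coefficients (right-aligned, zero-padded to length n).
num = 2, C = [[0, 0, 2]].
C[0] = 0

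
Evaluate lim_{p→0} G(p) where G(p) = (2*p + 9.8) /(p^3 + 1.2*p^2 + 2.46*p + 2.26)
DC gain = G(0) = num(0)/den(0) = 9.8/2.26 = 4.336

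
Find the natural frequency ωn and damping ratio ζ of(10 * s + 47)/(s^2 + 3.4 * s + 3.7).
Underdamped: complex pole -1.7 + 0.9j. ωn = |pole| = 1.924, ζ = -Re(pole)/ωn = 0.8838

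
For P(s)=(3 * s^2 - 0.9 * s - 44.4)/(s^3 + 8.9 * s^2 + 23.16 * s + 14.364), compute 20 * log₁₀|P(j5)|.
Substitute s = j*5: P(j5) = 0.573499 - 0.00372923j.
|P(j5)| = sqrt(Re² + Im²) = 0.5735.
20*log₁₀(0.5735) = -4.83 dB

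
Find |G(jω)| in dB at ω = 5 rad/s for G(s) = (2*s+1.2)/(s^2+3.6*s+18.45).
Substitute s = j*5: G(j5) = 0.469171 - 0.237393j.
|G(j5)| = sqrt(Re² + Im²) = 0.5258.
20*log₁₀(0.5258) = -5.58 dB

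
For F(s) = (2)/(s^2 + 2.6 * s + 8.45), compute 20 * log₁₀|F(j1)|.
Substitute s = j*1: F(j1) = 0.239309 - 0.0835174j.
|F(j1)| = sqrt(Re² + Im²) = 0.2535.
20*log₁₀(0.2535) = -11.92 dB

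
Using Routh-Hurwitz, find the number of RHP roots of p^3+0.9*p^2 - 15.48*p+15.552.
Routh array:
p^3: [1, -15.48]; p^2: [0.9, 15.552]; p^1: [-32.76]; p^0: [15.552]
First column: [1, 0.9, -32.76, 15.552]. Sign changes = RHP roots = 2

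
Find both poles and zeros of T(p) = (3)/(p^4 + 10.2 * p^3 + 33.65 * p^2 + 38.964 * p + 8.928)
Set denominator = 0: p^4 + 10.2*p^3 + 33.65*p^2 + 38.964*p + 8.928 = (p + 3.1)(p + 2)(p + 0.3)(p + 4.8) = 0 → Poles: -0.3, -2, -3.1, -4.8
Numerator is a nonzero constant (3) → Zeros: none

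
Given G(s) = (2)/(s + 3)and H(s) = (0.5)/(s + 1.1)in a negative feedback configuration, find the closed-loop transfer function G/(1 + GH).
Closed-loop T = G/(1+GH).
Numerator: G_num * H_den = 2*s + 2.2.
Denominator: G_den * H_den + G_num * H_num = (s^2 + 4.1*s + 3.3) + (1) = s^2 + 4.1*s + 4.3.
T(s) = (2*s + 2.2)/(s^2 + 4.1*s + 4.3)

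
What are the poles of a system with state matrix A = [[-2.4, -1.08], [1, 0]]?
Eigenvalues solve det(λI - A) = 0.
Characteristic polynomial: λ^2 + 2.4*λ + 1.08 = 0.
Factor: (λ + 0.6)(λ + 1.8) = 0.
Roots: -0.6, -1.8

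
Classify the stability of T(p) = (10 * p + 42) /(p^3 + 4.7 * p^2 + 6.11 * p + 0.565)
Denominator: p^3 + 4.7*p^2 + 6.11*p + 0.565 = (p + 0.1)(p^2 + 4.6*p + 5.65). Poles: -0.1, -2.3 + 0.6j, -2.3 - 0.6j. Stable (all poles in LHP)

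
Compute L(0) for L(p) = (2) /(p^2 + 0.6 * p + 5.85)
DC gain = L(0) = num(0)/den(0) = 2/5.85 = 0.3419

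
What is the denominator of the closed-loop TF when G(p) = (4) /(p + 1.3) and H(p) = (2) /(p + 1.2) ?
Characteristic poly = G_den * H_den + G_num * H_num = (p^2 + 2.5*p + 1.56) + (8) = p^2 + 2.5*p + 9.56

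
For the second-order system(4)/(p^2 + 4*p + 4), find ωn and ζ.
Standard form: ωn²/(p²+2ζωn·p+ωn²).
const=4=ωn² → ωn=2, p coeff=4=2ζωn → ζ=1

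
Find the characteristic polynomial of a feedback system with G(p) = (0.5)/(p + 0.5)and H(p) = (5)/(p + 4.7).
Characteristic poly = G_den * H_den + G_num * H_num = (p^2 + 5.2*p + 2.35) + (2.5) = p^2 + 5.2*p + 4.85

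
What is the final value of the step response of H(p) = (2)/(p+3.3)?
FVT: lim_{t→∞} y(t) = lim_{p→0} p*Y(p) where Y(p) = H(p)/p.
= lim_{p→0} H(p) = H(0) = num(0)/den(0) = 2/3.3 = 0.6061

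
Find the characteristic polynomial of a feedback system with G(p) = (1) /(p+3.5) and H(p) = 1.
Characteristic poly = G_den * H_den + G_num * H_num = (p + 3.5) + (1) = p + 4.5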